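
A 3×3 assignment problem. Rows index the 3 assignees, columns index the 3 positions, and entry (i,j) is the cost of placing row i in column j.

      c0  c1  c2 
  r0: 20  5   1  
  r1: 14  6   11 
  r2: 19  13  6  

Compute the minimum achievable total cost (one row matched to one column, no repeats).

optimal assignment: row0→col1 (cost 5), row1→col0 (cost 14), row2→col2 (cost 6)
total = 5 + 14 + 6 = 25

Minimum assignment cost: 25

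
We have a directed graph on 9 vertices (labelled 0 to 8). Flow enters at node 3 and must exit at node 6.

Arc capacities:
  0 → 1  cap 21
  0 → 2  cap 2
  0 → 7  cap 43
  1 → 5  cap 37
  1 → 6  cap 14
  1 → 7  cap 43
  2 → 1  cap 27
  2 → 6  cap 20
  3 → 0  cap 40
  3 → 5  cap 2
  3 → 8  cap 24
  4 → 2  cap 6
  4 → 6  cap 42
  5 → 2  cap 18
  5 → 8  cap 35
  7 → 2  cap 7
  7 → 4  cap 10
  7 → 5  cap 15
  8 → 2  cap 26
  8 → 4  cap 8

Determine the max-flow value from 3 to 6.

Maximum flow value: 52

augment #1: 3→0→1→6 bottleneck 14, total now 14
augment #2: 3→0→2→6 bottleneck 2, total now 16
augment #3: 3→5→2→6 bottleneck 2, total now 18
augment #4: 3→8→2→6 bottleneck 16, total now 34
augment #5: 3→8→4→6 bottleneck 8, total now 42
augment #6: 3→0→7→4→6 bottleneck 10, total now 52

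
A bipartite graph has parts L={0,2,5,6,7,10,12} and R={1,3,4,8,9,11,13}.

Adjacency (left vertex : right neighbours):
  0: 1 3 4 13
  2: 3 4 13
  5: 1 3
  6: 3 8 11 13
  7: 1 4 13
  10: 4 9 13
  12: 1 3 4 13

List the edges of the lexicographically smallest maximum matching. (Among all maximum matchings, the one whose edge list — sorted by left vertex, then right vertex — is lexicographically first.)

Lex-smallest maximum matching: {(0,1), (2,3), (6,8), (7,4), (10,9), (12,13)}

|M| = 6 (so the lex-smallest maximum matching has 6 edges)
process left vertices in ascending order; for each, take the smallest-labelled available neighbour that still permits 6 edges overall, or leave it unmatched if none does
lex-smallest matching: {0-1, 2-3, 6-8, 7-4, 10-9, 12-13}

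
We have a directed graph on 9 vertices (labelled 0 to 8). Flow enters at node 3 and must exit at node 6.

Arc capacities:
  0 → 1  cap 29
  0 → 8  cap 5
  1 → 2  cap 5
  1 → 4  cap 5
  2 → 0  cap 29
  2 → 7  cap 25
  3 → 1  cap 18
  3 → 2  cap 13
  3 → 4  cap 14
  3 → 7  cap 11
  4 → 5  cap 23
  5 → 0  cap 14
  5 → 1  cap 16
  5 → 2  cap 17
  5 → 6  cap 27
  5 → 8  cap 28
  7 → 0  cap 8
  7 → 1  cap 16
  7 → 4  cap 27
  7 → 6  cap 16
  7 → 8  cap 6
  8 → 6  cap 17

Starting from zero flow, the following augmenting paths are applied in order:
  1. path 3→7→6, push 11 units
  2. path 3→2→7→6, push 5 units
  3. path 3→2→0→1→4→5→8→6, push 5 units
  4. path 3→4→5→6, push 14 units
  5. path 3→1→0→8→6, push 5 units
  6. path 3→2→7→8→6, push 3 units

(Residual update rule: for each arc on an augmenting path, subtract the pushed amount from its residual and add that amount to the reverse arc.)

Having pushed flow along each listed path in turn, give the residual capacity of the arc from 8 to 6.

after path 1 (3→7→6, push 11): res(8,6)=17
after path 2 (3→2→7→6, push 5): res(8,6)=17
after path 3 (3→2→0→1→4→5→8→6, push 5): res(8,6)=12
after path 4 (3→4→5→6, push 14): res(8,6)=12
after path 5 (3→1→0→8→6, push 5): res(8,6)=7
after path 6 (3→2→7→8→6, push 3): res(8,6)=4

Residual capacity of (8,6): 4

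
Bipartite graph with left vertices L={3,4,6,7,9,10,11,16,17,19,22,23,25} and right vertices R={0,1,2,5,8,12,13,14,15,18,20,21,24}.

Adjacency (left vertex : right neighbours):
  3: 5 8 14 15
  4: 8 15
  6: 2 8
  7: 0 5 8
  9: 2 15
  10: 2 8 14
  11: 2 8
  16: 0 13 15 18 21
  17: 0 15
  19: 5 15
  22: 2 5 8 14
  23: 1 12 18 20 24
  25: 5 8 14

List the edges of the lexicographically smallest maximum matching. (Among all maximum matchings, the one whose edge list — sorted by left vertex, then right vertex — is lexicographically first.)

|M| = 8 (so the lex-smallest maximum matching has 8 edges)
process left vertices in ascending order; for each, take the smallest-labelled available neighbour that still permits 8 edges overall, or leave it unmatched if none does
lex-smallest matching: {3-5, 4-8, 6-2, 7-0, 9-15, 10-14, 16-13, 23-1}

Lex-smallest maximum matching: {(3,5), (4,8), (6,2), (7,0), (9,15), (10,14), (16,13), (23,1)}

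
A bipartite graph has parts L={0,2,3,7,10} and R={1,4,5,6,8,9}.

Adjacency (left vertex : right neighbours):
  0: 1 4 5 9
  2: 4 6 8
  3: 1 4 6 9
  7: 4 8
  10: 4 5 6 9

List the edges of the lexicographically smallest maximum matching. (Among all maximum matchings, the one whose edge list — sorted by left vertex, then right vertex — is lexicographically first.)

Lex-smallest maximum matching: {(0,1), (2,4), (3,6), (7,8), (10,5)}

|M| = 5 (so the lex-smallest maximum matching has 5 edges)
process left vertices in ascending order; for each, take the smallest-labelled available neighbour that still permits 5 edges overall, or leave it unmatched if none does
lex-smallest matching: {0-1, 2-4, 3-6, 7-8, 10-5}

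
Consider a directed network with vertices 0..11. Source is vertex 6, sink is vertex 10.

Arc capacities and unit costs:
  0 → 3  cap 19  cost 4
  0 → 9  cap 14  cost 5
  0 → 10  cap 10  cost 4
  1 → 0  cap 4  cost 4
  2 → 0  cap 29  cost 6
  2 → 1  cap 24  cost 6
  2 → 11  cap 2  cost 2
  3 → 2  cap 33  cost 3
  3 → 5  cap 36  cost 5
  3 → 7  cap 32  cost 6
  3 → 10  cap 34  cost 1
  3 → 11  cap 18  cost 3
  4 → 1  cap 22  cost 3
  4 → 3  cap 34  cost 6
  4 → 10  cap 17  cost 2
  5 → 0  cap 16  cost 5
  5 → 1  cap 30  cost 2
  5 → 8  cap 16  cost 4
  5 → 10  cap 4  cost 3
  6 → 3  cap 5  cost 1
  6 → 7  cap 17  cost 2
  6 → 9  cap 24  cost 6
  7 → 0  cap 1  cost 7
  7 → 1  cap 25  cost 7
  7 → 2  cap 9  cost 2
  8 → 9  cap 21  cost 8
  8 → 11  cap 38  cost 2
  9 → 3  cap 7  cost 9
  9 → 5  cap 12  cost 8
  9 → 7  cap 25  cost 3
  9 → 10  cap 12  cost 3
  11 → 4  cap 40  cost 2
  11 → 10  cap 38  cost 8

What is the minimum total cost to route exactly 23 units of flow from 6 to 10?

Minimum cost for 23 units: 193

shortest-cost path #1: 6→3→10 push 5 @ unit cost 2 (adds 10)
shortest-cost path #2: 6→9→10 push 12 @ unit cost 9 (adds 108)
shortest-cost path #3: 6→7→2→11→4→10 push 2 @ unit cost 10 (adds 20)
shortest-cost path #4: 6→7→0→10 push 1 @ unit cost 13 (adds 13)
shortest-cost path #5: 6→7→2→0→10 push 3 @ unit cost 14 (adds 42)
total cost = 193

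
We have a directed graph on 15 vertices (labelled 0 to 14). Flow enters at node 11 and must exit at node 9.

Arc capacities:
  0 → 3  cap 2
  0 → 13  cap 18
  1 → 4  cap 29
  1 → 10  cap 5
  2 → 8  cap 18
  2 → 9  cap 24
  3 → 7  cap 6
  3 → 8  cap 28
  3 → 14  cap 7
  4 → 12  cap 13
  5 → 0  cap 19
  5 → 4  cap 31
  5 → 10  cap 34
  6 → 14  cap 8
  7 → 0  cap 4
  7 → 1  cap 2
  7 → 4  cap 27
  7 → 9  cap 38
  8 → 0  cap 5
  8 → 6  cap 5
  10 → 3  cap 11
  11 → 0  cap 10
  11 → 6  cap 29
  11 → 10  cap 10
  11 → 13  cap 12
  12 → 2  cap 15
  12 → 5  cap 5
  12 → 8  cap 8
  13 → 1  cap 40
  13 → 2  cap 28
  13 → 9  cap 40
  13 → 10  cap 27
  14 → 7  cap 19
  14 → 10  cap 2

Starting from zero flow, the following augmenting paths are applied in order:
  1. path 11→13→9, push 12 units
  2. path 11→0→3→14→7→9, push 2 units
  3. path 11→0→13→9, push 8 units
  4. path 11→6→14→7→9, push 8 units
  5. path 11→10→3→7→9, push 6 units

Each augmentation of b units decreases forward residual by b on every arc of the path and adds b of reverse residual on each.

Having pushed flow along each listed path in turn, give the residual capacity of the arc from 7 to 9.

after path 1 (11→13→9, push 12): res(7,9)=38
after path 2 (11→0→3→14→7→9, push 2): res(7,9)=36
after path 3 (11→0→13→9, push 8): res(7,9)=36
after path 4 (11→6→14→7→9, push 8): res(7,9)=28
after path 5 (11→10→3→7→9, push 6): res(7,9)=22

Residual capacity of (7,9): 22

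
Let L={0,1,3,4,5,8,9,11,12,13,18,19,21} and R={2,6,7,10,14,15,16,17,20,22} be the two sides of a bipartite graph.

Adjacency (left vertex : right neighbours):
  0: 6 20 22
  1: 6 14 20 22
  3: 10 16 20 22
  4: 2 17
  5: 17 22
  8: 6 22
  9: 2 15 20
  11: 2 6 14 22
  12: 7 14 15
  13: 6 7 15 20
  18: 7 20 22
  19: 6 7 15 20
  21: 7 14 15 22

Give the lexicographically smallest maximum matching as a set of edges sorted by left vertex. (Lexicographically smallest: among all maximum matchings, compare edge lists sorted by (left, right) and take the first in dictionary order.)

Lex-smallest maximum matching: {(0,6), (1,14), (3,10), (4,2), (5,17), (8,22), (9,15), (12,7), (13,20)}

|M| = 9 (so the lex-smallest maximum matching has 9 edges)
process left vertices in ascending order; for each, take the smallest-labelled available neighbour that still permits 9 edges overall, or leave it unmatched if none does
lex-smallest matching: {0-6, 1-14, 3-10, 4-2, 5-17, 8-22, 9-15, 12-7, 13-20}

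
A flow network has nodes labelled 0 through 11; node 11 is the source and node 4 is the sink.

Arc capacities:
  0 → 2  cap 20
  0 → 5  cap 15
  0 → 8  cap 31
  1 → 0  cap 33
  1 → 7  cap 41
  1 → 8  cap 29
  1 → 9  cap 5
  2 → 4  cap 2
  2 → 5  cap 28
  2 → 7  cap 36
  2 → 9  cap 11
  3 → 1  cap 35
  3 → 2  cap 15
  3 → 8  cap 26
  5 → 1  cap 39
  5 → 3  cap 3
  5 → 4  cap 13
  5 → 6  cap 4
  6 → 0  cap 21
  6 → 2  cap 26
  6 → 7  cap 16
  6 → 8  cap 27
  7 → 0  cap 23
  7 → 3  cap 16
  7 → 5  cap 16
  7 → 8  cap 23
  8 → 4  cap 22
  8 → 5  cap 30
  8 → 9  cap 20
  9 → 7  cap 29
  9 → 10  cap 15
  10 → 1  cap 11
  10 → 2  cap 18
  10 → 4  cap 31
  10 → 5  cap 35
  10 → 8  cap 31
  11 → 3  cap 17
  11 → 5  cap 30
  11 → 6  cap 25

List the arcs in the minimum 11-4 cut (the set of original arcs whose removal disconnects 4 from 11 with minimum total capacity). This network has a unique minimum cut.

augment #1: 11→5→4 push 13
augment #2: 11→3→2→4 push 2
augment #3: 11→3→8→4 push 15
augment #4: 11→6→8→4 push 7
augment #5: 11→5→1→9→10→4 push 5
augment #6: 11→6→2→9→10→4 push 10
max flow = 52; residual-reachable set from 11 gives S-side
cut edges (S→T): {(2,4), (5,4), (8,4), (9,10)} total cap 52

Min-cut arcs: {(2,4), (5,4), (8,4), (9,10)} (total capacity 52)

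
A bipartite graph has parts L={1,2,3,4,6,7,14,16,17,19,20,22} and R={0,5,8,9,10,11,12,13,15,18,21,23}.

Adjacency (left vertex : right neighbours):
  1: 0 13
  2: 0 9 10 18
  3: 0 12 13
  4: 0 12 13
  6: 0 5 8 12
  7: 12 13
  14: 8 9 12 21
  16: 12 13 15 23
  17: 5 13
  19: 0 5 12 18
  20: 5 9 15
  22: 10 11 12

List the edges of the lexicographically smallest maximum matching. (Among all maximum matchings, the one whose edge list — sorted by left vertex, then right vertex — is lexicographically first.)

Lex-smallest maximum matching: {(1,0), (2,9), (3,12), (4,13), (6,8), (14,21), (16,23), (17,5), (19,18), (20,15), (22,10)}

|M| = 11 (so the lex-smallest maximum matching has 11 edges)
process left vertices in ascending order; for each, take the smallest-labelled available neighbour that still permits 11 edges overall, or leave it unmatched if none does
lex-smallest matching: {1-0, 2-9, 3-12, 4-13, 6-8, 14-21, 16-23, 17-5, 19-18, 20-15, 22-10}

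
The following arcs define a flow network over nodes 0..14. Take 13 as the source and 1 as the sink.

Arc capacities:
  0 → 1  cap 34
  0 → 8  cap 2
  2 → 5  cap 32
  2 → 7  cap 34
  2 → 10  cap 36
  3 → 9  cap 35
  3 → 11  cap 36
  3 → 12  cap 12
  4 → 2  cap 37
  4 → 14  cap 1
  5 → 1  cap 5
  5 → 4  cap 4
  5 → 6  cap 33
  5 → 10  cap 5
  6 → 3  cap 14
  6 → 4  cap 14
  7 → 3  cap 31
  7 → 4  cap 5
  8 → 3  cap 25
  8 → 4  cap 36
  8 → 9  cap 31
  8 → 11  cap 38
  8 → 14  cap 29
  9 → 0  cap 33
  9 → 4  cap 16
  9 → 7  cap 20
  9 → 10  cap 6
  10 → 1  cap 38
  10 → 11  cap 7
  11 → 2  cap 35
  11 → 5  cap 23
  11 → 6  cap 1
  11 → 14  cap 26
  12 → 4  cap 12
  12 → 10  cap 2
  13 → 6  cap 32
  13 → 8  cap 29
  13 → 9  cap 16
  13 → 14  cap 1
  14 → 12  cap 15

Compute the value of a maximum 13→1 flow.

augment #1: 13→9→0→1 bottleneck 16, total now 16
augment #2: 13→8→9→0→1 bottleneck 17, total now 33
augment #3: 13→8→9→10→1 bottleneck 6, total now 39
augment #4: 13→8→11→5→1 bottleneck 5, total now 44
augment #5: 13→14→12→10→1 bottleneck 1, total now 45
augment #6: 13→6→3→12→10→1 bottleneck 1, total now 46
augment #7: 13→6→4→2→10→1 bottleneck 14, total now 60
augment #8: 13→8→4→2→10→1 bottleneck 1, total now 61
augment #9: 13→6→3→11→2→10→1 bottleneck 13, total now 74

Maximum flow value: 74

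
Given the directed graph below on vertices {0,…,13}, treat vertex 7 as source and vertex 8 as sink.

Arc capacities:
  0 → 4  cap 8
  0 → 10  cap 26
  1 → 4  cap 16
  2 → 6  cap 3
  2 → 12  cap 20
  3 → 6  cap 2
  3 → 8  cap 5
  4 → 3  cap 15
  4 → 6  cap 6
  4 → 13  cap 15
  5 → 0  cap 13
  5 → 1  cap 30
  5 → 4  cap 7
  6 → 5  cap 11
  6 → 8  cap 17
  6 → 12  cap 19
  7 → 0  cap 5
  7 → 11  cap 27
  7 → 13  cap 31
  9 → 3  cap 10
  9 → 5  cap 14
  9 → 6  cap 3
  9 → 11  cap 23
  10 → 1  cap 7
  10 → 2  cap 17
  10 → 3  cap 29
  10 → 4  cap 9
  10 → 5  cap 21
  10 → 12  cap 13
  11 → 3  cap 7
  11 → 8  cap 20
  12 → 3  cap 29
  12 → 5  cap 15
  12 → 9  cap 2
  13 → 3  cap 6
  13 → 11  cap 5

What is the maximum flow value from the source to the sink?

augment #1: 7→11→8 bottleneck 20, total now 20
augment #2: 7→11→3→8 bottleneck 5, total now 25
augment #3: 7→0→4→6→8 bottleneck 5, total now 30
augment #4: 7→11→3→6→8 bottleneck 2, total now 32

Maximum flow value: 32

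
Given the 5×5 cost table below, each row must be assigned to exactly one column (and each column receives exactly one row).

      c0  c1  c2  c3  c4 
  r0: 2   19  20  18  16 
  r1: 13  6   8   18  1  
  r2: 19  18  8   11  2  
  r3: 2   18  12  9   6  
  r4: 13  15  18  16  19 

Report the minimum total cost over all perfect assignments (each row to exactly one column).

optimal assignment: row0→col0 (cost 2), row1→col4 (cost 1), row2→col2 (cost 8), row3→col3 (cost 9), row4→col1 (cost 15)
total = 2 + 1 + 8 + 9 + 15 = 35

Minimum assignment cost: 35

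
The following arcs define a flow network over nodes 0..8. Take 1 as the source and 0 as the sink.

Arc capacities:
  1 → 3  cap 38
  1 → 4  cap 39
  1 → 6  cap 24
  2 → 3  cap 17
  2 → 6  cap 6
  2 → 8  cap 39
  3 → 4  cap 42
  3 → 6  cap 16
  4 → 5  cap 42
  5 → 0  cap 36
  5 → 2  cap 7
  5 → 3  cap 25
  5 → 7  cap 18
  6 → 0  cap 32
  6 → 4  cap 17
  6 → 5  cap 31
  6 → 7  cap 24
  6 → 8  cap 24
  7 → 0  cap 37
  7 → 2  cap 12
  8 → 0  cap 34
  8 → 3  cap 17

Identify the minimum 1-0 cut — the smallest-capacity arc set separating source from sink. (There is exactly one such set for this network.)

augment #1: 1→6→0 push 24
augment #2: 1→3→6→0 push 8
augment #3: 1→4→5→0 push 36
augment #4: 1→3→6→7→0 push 8
augment #5: 1→4→5→7→0 push 3
augment #6: 1→3→4→5→7→0 push 3
max flow = 82; residual-reachable set from 1 gives S-side
cut edges (S→T): {(1,6), (3,6), (4,5)} total cap 82

Min-cut arcs: {(1,6), (3,6), (4,5)} (total capacity 82)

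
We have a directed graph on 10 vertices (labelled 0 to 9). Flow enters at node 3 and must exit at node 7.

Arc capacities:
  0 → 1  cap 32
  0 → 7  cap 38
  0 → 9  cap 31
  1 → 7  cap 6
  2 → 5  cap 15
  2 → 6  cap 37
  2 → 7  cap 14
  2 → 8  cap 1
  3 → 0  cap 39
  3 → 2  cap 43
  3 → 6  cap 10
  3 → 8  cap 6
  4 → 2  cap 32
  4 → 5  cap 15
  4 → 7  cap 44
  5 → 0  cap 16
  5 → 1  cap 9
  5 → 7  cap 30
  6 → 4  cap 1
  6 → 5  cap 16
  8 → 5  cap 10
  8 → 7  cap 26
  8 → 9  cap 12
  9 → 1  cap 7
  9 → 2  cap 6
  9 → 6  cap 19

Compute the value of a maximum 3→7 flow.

augment #1: 3→0→7 bottleneck 38, total now 38
augment #2: 3→2→7 bottleneck 14, total now 52
augment #3: 3→8→7 bottleneck 6, total now 58
augment #4: 3→0→1→7 bottleneck 1, total now 59
augment #5: 3→2→5→7 bottleneck 15, total now 74
augment #6: 3→2→8→7 bottleneck 1, total now 75
augment #7: 3→6→4→7 bottleneck 1, total now 76
augment #8: 3→6→5→7 bottleneck 9, total now 85
augment #9: 3→2→6→5→7 bottleneck 6, total now 91
augment #10: 3→2→6→5→1→7 bottleneck 1, total now 92

Maximum flow value: 92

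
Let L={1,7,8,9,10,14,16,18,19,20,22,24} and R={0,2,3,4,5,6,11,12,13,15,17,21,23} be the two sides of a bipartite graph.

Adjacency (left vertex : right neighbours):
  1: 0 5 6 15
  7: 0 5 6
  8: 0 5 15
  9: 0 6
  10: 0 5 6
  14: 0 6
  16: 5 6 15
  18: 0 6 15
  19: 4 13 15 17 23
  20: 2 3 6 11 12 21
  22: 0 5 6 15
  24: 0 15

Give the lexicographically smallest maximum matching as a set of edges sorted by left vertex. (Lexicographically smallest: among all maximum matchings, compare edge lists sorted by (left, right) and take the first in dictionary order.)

Lex-smallest maximum matching: {(1,0), (7,5), (8,15), (9,6), (19,4), (20,2)}

|M| = 6 (so the lex-smallest maximum matching has 6 edges)
process left vertices in ascending order; for each, take the smallest-labelled available neighbour that still permits 6 edges overall, or leave it unmatched if none does
lex-smallest matching: {1-0, 7-5, 8-15, 9-6, 19-4, 20-2}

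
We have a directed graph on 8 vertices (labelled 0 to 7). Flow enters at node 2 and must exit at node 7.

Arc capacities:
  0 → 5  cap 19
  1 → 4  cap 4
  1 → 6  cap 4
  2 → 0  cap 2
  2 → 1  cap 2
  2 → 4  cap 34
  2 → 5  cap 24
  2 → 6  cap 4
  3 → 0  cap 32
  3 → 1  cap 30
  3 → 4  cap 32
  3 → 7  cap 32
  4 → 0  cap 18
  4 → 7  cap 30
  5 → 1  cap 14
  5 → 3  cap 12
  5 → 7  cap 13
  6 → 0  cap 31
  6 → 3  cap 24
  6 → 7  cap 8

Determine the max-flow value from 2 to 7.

Maximum flow value: 63

augment #1: 2→4→7 bottleneck 30, total now 30
augment #2: 2→5→7 bottleneck 13, total now 43
augment #3: 2→6→7 bottleneck 4, total now 47
augment #4: 2→1→6→7 bottleneck 2, total now 49
augment #5: 2→5→3→7 bottleneck 11, total now 60
augment #6: 2→0→5→3→7 bottleneck 1, total now 61
augment #7: 2→0→5→1→6→7 bottleneck 1, total now 62
augment #8: 2→4→0→5→1→6→7 bottleneck 1, total now 63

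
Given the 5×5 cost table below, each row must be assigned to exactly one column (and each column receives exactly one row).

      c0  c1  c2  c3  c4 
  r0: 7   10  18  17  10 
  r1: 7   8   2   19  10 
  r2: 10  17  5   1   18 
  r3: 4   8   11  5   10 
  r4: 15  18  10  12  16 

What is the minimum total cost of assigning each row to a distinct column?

one of 2 optimal assignments: row0→col1 (cost 10), row1→col2 (cost 2), row2→col3 (cost 1), row3→col0 (cost 4), row4→col4 (cost 16)
total = 10 + 2 + 1 + 4 + 16 = 33

Minimum assignment cost: 33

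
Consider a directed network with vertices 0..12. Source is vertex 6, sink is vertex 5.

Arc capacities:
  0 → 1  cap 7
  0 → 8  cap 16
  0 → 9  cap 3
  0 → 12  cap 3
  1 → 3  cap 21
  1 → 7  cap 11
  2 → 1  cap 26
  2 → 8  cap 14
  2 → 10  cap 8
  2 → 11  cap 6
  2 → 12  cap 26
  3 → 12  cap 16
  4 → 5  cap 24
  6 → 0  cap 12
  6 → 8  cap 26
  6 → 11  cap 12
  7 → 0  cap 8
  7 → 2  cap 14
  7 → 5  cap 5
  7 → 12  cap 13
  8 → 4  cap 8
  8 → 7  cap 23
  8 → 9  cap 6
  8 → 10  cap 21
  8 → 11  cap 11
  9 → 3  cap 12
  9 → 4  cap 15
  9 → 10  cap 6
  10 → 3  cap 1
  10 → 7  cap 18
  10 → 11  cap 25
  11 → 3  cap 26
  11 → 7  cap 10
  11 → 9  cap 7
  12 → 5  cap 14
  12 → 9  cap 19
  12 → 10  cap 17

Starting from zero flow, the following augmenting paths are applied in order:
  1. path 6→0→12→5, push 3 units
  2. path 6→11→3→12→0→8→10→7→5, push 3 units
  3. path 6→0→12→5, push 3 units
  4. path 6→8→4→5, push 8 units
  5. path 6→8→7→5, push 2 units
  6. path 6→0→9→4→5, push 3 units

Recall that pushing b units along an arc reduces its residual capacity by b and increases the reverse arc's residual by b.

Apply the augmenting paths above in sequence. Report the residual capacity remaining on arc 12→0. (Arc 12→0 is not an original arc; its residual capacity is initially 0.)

Residual capacity of (12,0): 3

after path 1 (6→0→12→5, push 3): res(12,0)=3
after path 2 (6→11→3→12→0→8→10→7→5, push 3): res(12,0)=0
after path 3 (6→0→12→5, push 3): res(12,0)=3
after path 4 (6→8→4→5, push 8): res(12,0)=3
after path 5 (6→8→7→5, push 2): res(12,0)=3
after path 6 (6→0→9→4→5, push 3): res(12,0)=3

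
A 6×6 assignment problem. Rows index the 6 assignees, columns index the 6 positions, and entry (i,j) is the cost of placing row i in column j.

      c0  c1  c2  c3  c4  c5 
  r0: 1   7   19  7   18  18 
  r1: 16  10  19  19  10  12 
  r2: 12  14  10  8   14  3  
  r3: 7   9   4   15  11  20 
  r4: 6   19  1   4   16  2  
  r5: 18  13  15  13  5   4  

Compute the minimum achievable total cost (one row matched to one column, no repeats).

Minimum assignment cost: 27

optimal assignment: row0→col0 (cost 1), row1→col1 (cost 10), row2→col5 (cost 3), row3→col2 (cost 4), row4→col3 (cost 4), row5→col4 (cost 5)
total = 1 + 10 + 3 + 4 + 4 + 5 = 27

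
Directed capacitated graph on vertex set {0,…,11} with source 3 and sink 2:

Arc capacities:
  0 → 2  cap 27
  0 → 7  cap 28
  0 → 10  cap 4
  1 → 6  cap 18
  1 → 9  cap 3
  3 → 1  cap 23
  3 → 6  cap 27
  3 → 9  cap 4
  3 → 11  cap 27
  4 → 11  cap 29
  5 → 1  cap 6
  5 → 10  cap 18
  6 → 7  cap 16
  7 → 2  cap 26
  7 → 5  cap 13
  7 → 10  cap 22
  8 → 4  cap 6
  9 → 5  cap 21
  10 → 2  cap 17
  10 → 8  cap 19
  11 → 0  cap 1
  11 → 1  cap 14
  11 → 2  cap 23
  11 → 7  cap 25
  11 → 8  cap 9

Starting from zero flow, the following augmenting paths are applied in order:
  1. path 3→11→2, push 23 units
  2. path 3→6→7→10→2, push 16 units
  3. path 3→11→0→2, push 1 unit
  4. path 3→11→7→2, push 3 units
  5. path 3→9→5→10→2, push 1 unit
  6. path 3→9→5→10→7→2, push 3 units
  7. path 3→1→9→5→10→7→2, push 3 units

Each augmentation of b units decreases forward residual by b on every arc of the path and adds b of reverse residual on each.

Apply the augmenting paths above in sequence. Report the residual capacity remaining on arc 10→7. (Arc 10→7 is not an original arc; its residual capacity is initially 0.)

after path 1 (3→11→2, push 23): res(10,7)=0
after path 2 (3→6→7→10→2, push 16): res(10,7)=16
after path 3 (3→11→0→2, push 1): res(10,7)=16
after path 4 (3→11→7→2, push 3): res(10,7)=16
after path 5 (3→9→5→10→2, push 1): res(10,7)=16
after path 6 (3→9→5→10→7→2, push 3): res(10,7)=13
after path 7 (3→1→9→5→10→7→2, push 3): res(10,7)=10

Residual capacity of (10,7): 10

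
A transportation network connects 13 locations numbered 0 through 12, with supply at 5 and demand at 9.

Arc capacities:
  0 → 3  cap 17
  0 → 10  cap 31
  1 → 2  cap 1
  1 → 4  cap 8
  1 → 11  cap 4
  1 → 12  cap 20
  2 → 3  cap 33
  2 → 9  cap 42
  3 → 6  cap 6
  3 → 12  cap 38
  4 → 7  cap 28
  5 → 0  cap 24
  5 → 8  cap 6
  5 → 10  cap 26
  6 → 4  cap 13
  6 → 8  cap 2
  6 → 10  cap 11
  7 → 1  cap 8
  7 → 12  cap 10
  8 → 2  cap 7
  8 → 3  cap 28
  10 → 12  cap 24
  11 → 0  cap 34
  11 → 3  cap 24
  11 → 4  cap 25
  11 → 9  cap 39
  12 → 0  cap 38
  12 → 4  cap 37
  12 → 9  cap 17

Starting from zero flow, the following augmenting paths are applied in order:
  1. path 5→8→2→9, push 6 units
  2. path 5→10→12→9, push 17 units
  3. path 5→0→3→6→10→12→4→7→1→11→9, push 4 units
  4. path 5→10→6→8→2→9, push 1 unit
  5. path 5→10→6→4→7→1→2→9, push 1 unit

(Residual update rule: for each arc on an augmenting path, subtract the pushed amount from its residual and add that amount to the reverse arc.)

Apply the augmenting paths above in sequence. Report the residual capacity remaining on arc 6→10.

Residual capacity of (6,10): 9

after path 1 (5→8→2→9, push 6): res(6,10)=11
after path 2 (5→10→12→9, push 17): res(6,10)=11
after path 3 (5→0→3→6→10→12→4→7→1→11→9, push 4): res(6,10)=7
after path 4 (5→10→6→8→2→9, push 1): res(6,10)=8
after path 5 (5→10→6→4→7→1→2→9, push 1): res(6,10)=9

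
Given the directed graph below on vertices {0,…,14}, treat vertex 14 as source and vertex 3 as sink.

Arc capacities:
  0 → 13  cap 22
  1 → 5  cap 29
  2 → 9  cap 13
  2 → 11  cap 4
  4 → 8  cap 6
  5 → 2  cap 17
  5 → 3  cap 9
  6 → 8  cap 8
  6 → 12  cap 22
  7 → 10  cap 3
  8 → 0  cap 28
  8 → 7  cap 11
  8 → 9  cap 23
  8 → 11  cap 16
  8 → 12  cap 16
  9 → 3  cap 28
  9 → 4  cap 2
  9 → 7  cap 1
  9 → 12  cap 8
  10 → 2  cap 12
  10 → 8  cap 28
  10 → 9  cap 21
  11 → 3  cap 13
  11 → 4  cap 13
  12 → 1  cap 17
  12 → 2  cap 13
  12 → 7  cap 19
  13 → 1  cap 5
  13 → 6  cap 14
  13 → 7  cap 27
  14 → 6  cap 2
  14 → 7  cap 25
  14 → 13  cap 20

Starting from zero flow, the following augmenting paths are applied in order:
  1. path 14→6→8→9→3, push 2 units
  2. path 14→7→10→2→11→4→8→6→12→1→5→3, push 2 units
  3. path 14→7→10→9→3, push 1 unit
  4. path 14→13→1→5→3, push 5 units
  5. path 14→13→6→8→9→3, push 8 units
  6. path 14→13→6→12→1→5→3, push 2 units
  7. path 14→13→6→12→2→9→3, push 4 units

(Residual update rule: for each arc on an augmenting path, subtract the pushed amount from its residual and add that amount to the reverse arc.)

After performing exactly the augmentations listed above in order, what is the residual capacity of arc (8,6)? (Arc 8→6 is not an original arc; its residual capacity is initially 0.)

Residual capacity of (8,6): 8

after path 1 (14→6→8→9→3, push 2): res(8,6)=2
after path 2 (14→7→10→2→11→4→8→6→12→1→5→3, push 2): res(8,6)=0
after path 3 (14→7→10→9→3, push 1): res(8,6)=0
after path 4 (14→13→1→5→3, push 5): res(8,6)=0
after path 5 (14→13→6→8→9→3, push 8): res(8,6)=8
after path 6 (14→13→6→12→1→5→3, push 2): res(8,6)=8
after path 7 (14→13→6→12→2→9→3, push 4): res(8,6)=8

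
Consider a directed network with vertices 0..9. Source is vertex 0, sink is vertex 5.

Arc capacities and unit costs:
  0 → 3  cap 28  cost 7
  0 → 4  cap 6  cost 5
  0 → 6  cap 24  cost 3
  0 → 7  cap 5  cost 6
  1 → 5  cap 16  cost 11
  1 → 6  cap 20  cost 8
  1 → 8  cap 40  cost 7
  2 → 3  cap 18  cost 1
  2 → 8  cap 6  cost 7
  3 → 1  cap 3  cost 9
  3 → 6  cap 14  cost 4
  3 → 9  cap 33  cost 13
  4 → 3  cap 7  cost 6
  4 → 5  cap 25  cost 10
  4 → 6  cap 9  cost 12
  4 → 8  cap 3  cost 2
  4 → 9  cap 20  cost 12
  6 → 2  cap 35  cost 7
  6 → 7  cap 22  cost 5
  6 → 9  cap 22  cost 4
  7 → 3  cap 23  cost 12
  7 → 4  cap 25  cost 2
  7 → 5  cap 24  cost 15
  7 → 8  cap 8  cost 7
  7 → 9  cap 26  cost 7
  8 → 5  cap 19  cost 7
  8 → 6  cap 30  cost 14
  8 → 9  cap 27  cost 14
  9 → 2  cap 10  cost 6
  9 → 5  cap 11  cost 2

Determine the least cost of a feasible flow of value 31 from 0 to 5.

Minimum cost for 31 units: 456

shortest-cost path #1: 0→6→9→5 push 11 @ unit cost 9 (adds 99)
shortest-cost path #2: 0→4→8→5 push 3 @ unit cost 14 (adds 42)
shortest-cost path #3: 0→4→5 push 3 @ unit cost 15 (adds 45)
shortest-cost path #4: 0→7→4→5 push 5 @ unit cost 18 (adds 90)
shortest-cost path #5: 0→6→7→4→5 push 9 @ unit cost 20 (adds 180)
total cost = 456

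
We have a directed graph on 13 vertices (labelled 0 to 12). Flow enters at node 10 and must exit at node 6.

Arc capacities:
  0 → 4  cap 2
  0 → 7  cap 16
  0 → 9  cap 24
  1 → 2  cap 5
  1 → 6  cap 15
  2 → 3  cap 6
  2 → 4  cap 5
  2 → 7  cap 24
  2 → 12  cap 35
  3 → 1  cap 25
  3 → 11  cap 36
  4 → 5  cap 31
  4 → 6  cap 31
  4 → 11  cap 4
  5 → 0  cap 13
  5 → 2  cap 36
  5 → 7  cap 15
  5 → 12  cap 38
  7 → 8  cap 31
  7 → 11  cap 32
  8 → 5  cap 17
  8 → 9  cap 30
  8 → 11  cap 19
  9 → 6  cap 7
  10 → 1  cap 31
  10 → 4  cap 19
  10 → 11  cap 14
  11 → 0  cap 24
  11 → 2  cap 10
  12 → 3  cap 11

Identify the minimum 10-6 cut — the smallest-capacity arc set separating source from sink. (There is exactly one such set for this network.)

augment #1: 10→1→6 push 15
augment #2: 10→4→6 push 19
augment #3: 10→1→2→4→6 push 5
augment #4: 10→11→0→4→6 push 2
augment #5: 10→11→0→9→6 push 7
max flow = 48; residual-reachable set from 10 gives S-side
cut edges (S→T): {(0,4), (1,6), (2,4), (9,6), (10,4)} total cap 48

Min-cut arcs: {(0,4), (1,6), (2,4), (9,6), (10,4)} (total capacity 48)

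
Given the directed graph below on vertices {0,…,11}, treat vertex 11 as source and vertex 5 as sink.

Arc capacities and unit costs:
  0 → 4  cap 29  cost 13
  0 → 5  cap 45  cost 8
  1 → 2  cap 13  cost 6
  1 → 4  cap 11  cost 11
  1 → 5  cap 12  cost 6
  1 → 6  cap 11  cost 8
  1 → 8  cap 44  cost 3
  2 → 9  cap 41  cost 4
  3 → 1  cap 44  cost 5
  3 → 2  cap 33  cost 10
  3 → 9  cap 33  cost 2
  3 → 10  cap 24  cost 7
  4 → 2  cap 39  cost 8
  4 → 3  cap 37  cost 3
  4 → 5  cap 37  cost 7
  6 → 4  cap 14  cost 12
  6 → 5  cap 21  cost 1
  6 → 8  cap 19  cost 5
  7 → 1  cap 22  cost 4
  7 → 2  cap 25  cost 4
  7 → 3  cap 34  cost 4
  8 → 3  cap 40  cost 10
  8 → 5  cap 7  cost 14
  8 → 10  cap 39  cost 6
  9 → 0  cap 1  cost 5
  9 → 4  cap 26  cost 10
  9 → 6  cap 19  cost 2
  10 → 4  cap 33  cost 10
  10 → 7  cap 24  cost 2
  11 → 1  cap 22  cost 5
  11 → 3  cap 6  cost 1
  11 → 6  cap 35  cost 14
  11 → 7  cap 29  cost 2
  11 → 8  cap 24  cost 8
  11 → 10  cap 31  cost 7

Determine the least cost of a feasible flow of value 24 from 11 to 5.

Minimum cost for 24 units: 234

shortest-cost path #1: 11→3→9→6→5 push 6 @ unit cost 6 (adds 36)
shortest-cost path #2: 11→1→5 push 12 @ unit cost 11 (adds 132)
shortest-cost path #3: 11→7→3→9→6→5 push 6 @ unit cost 11 (adds 66)
total cost = 234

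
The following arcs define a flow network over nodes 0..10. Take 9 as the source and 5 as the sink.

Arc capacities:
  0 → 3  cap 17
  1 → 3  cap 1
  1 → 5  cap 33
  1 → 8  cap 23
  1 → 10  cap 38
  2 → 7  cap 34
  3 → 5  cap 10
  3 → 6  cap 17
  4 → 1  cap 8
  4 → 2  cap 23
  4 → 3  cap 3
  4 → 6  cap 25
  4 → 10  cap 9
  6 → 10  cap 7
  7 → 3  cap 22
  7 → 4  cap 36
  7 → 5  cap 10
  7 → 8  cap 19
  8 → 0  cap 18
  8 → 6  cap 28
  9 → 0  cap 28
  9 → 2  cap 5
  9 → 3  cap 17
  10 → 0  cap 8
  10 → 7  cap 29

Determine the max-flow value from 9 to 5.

augment #1: 9→3→5 bottleneck 10, total now 10
augment #2: 9→2→7→5 bottleneck 5, total now 15
augment #3: 9→3→6→10→7→5 bottleneck 5, total now 20
augment #4: 9→3→6→10→7→4→1→5 bottleneck 2, total now 22

Maximum flow value: 22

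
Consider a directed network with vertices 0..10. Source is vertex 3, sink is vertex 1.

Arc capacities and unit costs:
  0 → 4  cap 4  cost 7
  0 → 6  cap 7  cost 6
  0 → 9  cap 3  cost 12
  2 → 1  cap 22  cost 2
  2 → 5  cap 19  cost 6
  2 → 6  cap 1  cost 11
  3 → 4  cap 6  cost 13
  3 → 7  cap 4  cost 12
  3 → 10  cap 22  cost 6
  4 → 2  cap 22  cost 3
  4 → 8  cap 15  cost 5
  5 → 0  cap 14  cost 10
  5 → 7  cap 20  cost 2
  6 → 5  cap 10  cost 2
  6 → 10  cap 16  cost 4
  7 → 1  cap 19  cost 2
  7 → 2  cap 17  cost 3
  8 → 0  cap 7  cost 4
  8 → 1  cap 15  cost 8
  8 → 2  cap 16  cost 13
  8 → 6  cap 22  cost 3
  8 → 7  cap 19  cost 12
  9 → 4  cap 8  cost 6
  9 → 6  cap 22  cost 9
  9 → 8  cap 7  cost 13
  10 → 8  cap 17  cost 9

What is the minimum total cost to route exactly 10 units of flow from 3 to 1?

Minimum cost for 10 units: 164

shortest-cost path #1: 3→7→1 push 4 @ unit cost 14 (adds 56)
shortest-cost path #2: 3→4→2→1 push 6 @ unit cost 18 (adds 108)
total cost = 164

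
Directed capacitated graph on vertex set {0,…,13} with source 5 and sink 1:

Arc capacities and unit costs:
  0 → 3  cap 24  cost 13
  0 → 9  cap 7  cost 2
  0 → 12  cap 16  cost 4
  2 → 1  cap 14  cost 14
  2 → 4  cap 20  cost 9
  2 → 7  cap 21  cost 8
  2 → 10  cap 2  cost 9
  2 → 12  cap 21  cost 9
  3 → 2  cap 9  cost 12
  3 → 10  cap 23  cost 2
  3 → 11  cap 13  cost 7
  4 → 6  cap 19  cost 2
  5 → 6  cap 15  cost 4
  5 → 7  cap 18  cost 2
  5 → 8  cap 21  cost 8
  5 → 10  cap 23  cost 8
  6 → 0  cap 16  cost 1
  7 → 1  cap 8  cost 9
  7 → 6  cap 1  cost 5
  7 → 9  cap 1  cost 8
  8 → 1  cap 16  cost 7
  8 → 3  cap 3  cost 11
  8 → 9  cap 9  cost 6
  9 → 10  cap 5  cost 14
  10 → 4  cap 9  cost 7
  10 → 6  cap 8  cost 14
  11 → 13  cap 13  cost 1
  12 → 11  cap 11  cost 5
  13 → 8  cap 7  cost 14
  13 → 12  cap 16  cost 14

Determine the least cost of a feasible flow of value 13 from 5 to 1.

shortest-cost path #1: 5→7→1 push 8 @ unit cost 11 (adds 88)
shortest-cost path #2: 5→8→1 push 5 @ unit cost 15 (adds 75)
total cost = 163

Minimum cost for 13 units: 163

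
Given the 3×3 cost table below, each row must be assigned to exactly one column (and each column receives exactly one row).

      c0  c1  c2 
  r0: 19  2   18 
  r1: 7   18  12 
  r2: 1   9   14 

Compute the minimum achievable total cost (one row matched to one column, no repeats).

Minimum assignment cost: 15

optimal assignment: row0→col1 (cost 2), row1→col2 (cost 12), row2→col0 (cost 1)
total = 2 + 12 + 1 = 15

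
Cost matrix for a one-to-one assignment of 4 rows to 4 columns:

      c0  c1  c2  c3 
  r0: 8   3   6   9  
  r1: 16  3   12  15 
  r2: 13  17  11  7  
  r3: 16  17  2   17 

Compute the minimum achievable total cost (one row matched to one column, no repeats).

Minimum assignment cost: 20

optimal assignment: row0→col0 (cost 8), row1→col1 (cost 3), row2→col3 (cost 7), row3→col2 (cost 2)
total = 8 + 3 + 7 + 2 = 20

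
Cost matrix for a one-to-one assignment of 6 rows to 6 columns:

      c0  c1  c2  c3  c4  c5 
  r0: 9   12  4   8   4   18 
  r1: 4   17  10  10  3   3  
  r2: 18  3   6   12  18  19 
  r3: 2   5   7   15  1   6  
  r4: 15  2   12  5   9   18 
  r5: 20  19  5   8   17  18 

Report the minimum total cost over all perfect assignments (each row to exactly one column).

optimal assignment: row0→col4 (cost 4), row1→col5 (cost 3), row2→col1 (cost 3), row3→col0 (cost 2), row4→col3 (cost 5), row5→col2 (cost 5)
total = 4 + 3 + 3 + 2 + 5 + 5 = 22

Minimum assignment cost: 22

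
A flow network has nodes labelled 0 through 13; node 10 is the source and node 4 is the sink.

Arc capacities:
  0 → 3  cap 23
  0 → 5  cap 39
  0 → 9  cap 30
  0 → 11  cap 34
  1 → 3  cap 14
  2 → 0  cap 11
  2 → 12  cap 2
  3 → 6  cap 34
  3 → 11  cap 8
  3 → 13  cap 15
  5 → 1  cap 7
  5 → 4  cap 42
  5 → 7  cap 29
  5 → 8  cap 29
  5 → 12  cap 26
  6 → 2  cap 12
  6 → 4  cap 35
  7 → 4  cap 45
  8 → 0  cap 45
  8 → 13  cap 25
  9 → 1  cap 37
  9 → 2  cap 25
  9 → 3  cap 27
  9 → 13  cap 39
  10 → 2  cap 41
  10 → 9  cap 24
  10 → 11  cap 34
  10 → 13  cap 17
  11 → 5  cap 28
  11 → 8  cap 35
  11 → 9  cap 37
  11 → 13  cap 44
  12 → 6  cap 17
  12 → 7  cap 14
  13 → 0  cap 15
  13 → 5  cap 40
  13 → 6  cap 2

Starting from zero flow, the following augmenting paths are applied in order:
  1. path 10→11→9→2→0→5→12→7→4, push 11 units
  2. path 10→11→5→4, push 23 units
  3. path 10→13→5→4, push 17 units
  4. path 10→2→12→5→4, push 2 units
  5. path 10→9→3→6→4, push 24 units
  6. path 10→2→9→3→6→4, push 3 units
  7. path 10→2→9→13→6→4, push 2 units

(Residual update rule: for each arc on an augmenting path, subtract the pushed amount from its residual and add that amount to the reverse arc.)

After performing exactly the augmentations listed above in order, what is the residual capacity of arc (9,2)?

Residual capacity of (9,2): 19

after path 1 (10→11→9→2→0→5→12→7→4, push 11): res(9,2)=14
after path 2 (10→11→5→4, push 23): res(9,2)=14
after path 3 (10→13→5→4, push 17): res(9,2)=14
after path 4 (10→2→12→5→4, push 2): res(9,2)=14
after path 5 (10→9→3→6→4, push 24): res(9,2)=14
after path 6 (10→2→9→3→6→4, push 3): res(9,2)=17
after path 7 (10→2→9→13→6→4, push 2): res(9,2)=19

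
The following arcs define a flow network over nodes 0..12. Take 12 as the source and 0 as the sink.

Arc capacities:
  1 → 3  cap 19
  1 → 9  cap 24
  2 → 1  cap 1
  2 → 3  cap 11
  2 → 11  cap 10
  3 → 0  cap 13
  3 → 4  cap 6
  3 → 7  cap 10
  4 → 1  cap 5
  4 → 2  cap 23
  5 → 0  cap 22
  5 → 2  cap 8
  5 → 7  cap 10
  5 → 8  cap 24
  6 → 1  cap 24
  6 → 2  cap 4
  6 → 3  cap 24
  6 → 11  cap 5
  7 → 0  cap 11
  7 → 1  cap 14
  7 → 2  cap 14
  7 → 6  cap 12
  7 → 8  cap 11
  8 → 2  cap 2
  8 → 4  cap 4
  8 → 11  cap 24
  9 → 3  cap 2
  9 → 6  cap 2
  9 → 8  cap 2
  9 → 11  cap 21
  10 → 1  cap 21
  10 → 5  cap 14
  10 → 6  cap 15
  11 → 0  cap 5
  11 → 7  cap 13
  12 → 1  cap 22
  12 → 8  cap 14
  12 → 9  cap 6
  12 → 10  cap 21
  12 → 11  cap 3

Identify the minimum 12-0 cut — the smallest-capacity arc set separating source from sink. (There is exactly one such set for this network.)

augment #1: 12→11→0 push 3
augment #2: 12→1→3→0 push 13
augment #3: 12→8→11→0 push 2
augment #4: 12→10→5→0 push 14
augment #5: 12→1→3→7→0 push 6
augment #6: 12→8→11→7→0 push 5
max flow = 43; residual-reachable set from 12 gives S-side
cut edges (S→T): {(3,0), (7,0), (10,5), (11,0)} total cap 43

Min-cut arcs: {(3,0), (7,0), (10,5), (11,0)} (total capacity 43)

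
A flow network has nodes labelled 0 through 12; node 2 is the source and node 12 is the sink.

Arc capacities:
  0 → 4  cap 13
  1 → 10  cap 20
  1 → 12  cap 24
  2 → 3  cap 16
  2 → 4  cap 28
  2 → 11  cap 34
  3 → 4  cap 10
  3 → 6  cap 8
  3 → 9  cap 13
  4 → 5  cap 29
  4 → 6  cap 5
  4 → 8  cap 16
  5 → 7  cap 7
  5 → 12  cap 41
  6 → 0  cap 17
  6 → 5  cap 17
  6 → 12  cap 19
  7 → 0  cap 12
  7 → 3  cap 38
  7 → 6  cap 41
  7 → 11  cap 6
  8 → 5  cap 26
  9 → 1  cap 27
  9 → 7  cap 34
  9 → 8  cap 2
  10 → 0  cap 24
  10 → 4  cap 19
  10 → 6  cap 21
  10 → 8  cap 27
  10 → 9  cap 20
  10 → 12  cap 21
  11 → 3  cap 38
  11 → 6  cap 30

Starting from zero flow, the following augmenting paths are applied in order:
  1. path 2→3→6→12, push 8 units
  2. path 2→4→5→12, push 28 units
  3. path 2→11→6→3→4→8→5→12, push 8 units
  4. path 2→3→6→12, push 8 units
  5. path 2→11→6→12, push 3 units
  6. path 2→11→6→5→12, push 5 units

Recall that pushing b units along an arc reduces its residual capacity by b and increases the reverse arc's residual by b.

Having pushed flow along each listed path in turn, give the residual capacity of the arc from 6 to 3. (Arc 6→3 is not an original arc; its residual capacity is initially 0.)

after path 1 (2→3→6→12, push 8): res(6,3)=8
after path 2 (2→4→5→12, push 28): res(6,3)=8
after path 3 (2→11→6→3→4→8→5→12, push 8): res(6,3)=0
after path 4 (2→3→6→12, push 8): res(6,3)=8
after path 5 (2→11→6→12, push 3): res(6,3)=8
after path 6 (2→11→6→5→12, push 5): res(6,3)=8

Residual capacity of (6,3): 8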